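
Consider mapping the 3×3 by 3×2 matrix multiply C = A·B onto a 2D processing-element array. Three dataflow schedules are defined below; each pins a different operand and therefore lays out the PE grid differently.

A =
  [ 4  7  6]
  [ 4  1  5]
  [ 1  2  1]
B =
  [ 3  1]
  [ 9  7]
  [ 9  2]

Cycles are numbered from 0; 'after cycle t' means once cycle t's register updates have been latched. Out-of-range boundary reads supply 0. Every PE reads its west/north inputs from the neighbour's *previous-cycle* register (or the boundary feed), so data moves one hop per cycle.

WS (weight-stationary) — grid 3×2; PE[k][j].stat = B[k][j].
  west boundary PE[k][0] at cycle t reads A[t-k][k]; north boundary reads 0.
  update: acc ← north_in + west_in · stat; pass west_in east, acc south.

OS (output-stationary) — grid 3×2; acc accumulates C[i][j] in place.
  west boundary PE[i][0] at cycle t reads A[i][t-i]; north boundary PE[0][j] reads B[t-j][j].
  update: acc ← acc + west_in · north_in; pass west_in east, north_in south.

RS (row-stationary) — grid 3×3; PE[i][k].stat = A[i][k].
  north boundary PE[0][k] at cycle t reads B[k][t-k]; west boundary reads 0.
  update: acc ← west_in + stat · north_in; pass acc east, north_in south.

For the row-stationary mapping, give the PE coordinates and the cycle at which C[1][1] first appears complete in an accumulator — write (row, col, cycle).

(row, col, cycle) = (1, 2, 4)

Under RS, C[1][1] lands at PE[1][2]:
  c0 r1c2: 0 / 0 / 0
  c1 r1c2: 0 / 0 / 0
  c2 r1c2: 0 / 0 / 0
  c3 r1c2: 66 / 66 / 9
  c4 r1c2: 21 / 21 / 2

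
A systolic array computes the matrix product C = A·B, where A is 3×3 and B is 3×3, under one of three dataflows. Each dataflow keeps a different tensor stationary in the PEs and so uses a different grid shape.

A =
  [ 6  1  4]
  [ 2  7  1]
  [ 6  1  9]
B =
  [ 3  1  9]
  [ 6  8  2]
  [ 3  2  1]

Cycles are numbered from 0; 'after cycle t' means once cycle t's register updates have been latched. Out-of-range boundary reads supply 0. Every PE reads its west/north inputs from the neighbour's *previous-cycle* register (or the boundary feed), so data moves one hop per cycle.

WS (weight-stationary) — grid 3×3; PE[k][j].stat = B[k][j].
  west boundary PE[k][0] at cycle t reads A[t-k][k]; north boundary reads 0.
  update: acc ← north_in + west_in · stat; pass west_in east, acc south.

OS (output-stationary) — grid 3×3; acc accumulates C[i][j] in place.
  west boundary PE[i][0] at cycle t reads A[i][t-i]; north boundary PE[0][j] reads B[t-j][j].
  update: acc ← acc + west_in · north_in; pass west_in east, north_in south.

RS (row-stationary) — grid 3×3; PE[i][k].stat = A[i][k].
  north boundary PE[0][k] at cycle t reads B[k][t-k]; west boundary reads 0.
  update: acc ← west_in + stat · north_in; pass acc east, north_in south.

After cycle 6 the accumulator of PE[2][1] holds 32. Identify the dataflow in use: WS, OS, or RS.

WS [3×3] PE[2][1] across cycles:
  0: (2,1).acc=0  regs=<0,0>
  1: (2,1).acc=0  regs=<0,0>
  2: (2,1).acc=0  regs=<0,0>
  3: (2,1).acc=22  regs=<4,22>
  4: (2,1).acc=60  regs=<1,60>
  5: (2,1).acc=32  regs=<9,32>
  6: (2,1).acc=0  regs=<0,0>
OS [3×3] PE[2][1] across cycles:
  0: (2,1).acc=0  regs=<0,0>
  1: (2,1).acc=0  regs=<0,0>
  2: (2,1).acc=0  regs=<0,0>
  3: (2,1).acc=6  regs=<6,1>
  4: (2,1).acc=14  regs=<1,8>
  5: (2,1).acc=32  regs=<9,2>
  6: (2,1).acc=32  regs=<0,0>
RS [3×3] PE[2][1] across cycles:
  0: (2,1).acc=0  regs=<0,0>
  1: (2,1).acc=0  regs=<0,0>
  2: (2,1).acc=0  regs=<0,0>
  3: (2,1).acc=24  regs=<24,6>
  4: (2,1).acc=14  regs=<14,8>
  5: (2,1).acc=56  regs=<56,2>
  6: (2,1).acc=0  regs=<0,0>

dataflow = OS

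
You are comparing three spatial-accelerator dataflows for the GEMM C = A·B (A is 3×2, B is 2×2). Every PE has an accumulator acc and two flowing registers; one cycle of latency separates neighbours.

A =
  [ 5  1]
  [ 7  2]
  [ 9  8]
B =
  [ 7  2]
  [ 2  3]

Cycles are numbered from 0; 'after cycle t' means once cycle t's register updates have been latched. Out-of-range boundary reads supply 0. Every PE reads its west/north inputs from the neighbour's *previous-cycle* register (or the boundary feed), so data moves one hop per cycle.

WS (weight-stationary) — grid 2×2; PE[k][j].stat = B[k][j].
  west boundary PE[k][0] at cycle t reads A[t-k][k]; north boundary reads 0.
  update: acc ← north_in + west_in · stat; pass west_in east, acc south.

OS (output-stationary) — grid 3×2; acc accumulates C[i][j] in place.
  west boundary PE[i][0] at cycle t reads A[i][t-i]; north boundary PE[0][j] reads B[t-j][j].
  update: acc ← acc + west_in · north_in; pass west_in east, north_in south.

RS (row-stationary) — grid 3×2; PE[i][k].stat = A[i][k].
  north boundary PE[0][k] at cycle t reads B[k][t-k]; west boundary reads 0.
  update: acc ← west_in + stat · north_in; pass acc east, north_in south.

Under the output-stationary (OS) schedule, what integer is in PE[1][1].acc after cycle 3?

PE[1][1].acc = 20

OS 3×2: PE[1][1] cycle-by-cycle (with neighbour feeds):
  [0] (0,1) acc=0 (h:0 v:0)
  [0] (1,0) acc=0 (h:0 v:0)
  [0] (1,1) acc=0 (h:0 v:0)
  [1] (0,1) acc=10 (h:5 v:2)
  [1] (1,0) acc=49 (h:7 v:7)
  [1] (1,1) acc=0 (h:0 v:0)
  [2] (0,1) acc=13 (h:1 v:3)
  [2] (1,0) acc=53 (h:2 v:2)
  [2] (1,1) acc=14 (h:7 v:2)
  [3] (0,1) acc=13 (h:0 v:0)
  [3] (1,0) acc=53 (h:0 v:0)
  [3] (1,1) acc=20 (h:2 v:3)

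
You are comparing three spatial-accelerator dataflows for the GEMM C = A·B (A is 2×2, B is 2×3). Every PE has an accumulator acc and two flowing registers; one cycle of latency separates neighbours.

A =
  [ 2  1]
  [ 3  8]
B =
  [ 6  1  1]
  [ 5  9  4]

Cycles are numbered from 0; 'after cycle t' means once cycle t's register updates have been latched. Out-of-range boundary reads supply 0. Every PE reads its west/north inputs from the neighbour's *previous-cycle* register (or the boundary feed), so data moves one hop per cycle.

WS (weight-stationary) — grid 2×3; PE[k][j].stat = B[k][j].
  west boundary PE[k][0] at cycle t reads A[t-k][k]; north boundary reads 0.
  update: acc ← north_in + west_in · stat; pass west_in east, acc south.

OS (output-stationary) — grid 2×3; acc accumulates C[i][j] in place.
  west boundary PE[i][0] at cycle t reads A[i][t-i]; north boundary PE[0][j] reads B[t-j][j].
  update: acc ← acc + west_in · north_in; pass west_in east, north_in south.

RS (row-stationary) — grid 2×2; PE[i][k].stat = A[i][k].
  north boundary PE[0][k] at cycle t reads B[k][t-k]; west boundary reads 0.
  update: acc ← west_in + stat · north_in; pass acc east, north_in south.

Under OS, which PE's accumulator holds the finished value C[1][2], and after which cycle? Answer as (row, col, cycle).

(row, col, cycle) = (1, 2, 4)

OS — PE[1][2] is where C[1][2] collects:
  c0 r1c2: 0 / 0 / 0
  c1 r1c2: 0 / 0 / 0
  c2 r1c2: 0 / 0 / 0
  c3 r1c2: 3 / 3 / 1
  c4 r1c2: 35 / 8 / 4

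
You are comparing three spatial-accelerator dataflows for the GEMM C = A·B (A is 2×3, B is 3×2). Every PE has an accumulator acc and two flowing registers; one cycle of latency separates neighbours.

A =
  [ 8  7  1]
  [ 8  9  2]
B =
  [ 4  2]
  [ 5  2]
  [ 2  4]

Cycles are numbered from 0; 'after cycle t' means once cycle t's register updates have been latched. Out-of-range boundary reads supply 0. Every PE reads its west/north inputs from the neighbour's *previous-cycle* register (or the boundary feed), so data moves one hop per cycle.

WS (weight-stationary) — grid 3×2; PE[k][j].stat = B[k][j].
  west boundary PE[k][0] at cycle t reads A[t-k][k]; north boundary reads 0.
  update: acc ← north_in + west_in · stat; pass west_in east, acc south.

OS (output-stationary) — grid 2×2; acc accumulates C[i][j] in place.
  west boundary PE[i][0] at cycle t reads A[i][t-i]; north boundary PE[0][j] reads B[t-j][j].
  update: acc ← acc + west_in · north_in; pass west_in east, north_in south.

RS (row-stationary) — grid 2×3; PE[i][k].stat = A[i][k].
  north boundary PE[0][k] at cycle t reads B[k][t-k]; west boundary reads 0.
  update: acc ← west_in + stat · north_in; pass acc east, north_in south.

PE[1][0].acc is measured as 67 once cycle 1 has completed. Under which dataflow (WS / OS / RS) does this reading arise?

dataflow = WS

Under WS (3×2), PE[1][0]:
  [0] (1,0) acc=0 (h:0 v:0)
  [1] (1,0) acc=67 (h:7 v:67)
Under OS (2×2), PE[1][0]:
  [0] (1,0) acc=0 (h:0 v:0)
  [1] (1,0) acc=32 (h:8 v:4)
Under RS (2×3), PE[1][0]:
  [0] (1,0) acc=0 (h:0 v:0)
  [1] (1,0) acc=32 (h:32 v:4)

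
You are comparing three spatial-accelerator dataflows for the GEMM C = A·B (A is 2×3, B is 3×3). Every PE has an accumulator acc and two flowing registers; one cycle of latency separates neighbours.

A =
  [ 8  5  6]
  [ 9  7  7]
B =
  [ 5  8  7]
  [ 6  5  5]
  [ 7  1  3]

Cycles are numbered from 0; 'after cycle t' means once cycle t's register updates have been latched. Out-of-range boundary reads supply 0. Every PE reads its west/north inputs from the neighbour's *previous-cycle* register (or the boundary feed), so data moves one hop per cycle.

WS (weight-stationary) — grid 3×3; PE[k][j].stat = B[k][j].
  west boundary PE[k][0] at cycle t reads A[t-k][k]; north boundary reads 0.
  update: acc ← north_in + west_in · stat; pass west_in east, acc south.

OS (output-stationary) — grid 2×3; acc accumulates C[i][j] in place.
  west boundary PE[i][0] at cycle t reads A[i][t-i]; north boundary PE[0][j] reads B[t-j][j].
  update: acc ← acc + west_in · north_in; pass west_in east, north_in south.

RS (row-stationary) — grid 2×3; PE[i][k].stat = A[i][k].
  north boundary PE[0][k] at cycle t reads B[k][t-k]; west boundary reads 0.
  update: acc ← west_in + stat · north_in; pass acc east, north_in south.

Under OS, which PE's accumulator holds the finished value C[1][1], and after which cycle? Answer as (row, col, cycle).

(row, col, cycle) = (1, 1, 4)

OS: C[1][1] accumulates in PE[1][1]:
  @0  [1,1]  acc 0  |  →0  ↓0
  @1  [1,1]  acc 0  |  →0  ↓0
  @2  [1,1]  acc 72  |  →9  ↓8
  @3  [1,1]  acc 107  |  →7  ↓5
  @4  [1,1]  acc 114  |  →7  ↓1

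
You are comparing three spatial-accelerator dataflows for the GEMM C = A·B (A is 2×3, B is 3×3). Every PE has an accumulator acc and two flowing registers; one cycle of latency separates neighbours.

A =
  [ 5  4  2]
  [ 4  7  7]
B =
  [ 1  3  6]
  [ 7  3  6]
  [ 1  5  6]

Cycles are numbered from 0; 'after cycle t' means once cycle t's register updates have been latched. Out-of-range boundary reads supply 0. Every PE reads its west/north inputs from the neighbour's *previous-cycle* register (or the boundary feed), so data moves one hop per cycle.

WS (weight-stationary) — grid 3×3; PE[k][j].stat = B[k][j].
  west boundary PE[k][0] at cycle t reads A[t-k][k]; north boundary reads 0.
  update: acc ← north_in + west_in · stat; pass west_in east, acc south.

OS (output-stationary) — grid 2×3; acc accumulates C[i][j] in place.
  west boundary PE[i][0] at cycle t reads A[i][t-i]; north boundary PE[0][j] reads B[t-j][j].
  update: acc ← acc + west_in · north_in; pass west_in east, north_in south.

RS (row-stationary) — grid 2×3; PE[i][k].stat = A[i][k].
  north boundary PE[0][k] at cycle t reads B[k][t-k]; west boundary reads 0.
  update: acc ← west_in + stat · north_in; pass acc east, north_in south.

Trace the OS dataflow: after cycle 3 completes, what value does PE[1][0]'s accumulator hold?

PE[1][0].acc = 60

OS on a 2×3 grid — tracing PE[1][0] and its feeders:
  t=0 PE[0][0]: acc=5 h=5 v=1
  t=0 PE[1][0]: acc=0 h=0 v=0
  t=1 PE[0][0]: acc=33 h=4 v=7
  t=1 PE[1][0]: acc=4 h=4 v=1
  t=2 PE[0][0]: acc=35 h=2 v=1
  t=2 PE[1][0]: acc=53 h=7 v=7
  t=3 PE[0][0]: acc=35 h=0 v=0
  t=3 PE[1][0]: acc=60 h=7 v=1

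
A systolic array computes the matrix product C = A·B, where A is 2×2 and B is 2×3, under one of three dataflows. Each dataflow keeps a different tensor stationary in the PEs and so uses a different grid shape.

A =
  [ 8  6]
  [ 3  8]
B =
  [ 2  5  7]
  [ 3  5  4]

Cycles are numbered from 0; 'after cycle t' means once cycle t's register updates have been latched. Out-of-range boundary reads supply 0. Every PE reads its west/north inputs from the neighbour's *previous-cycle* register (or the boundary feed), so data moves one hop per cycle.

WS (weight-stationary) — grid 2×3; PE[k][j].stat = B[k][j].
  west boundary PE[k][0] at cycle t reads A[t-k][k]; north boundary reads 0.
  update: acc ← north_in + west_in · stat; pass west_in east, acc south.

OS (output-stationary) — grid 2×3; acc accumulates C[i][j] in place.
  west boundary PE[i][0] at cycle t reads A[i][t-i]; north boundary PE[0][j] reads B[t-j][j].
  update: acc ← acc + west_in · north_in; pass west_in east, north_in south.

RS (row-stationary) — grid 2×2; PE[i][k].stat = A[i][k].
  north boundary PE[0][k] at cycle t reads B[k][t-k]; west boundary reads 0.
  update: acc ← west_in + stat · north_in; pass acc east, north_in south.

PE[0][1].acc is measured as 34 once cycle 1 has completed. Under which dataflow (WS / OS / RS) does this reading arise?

— WS: 2×3; PE[0][1] trace:
  c0 r0c1: 0 / 0 / 0
  c1 r0c1: 40 / 8 / 40
— OS: 2×3; PE[0][1] trace:
  c0 r0c1: 0 / 0 / 0
  c1 r0c1: 40 / 8 / 5
— RS: 2×2; PE[0][1] trace:
  c0 r0c1: 0 / 0 / 0
  c1 r0c1: 34 / 34 / 3

dataflow = RS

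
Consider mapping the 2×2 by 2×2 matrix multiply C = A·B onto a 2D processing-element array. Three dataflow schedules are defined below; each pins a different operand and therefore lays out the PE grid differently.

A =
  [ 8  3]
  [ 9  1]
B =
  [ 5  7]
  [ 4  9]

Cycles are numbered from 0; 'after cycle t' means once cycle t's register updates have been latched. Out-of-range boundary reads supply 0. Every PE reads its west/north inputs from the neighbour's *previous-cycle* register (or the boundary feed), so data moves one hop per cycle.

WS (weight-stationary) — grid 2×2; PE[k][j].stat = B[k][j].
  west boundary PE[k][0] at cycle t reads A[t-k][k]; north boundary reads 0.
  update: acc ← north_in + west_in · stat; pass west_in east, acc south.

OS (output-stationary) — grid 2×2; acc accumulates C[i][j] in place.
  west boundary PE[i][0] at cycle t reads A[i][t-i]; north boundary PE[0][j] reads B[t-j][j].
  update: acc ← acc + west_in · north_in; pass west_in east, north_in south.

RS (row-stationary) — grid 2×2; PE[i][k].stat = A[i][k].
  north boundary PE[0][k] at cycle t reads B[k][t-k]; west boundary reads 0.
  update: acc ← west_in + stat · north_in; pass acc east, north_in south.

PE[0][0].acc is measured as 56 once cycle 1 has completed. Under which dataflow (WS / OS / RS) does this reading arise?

Under WS (2×2), PE[0][0]:
  after 0 — PE[0][0] acc=40, pass-E 8, pass-S 40
  after 1 — PE[0][0] acc=45, pass-E 9, pass-S 45
Under OS (2×2), PE[0][0]:
  after 0 — PE[0][0] acc=40, pass-E 8, pass-S 5
  after 1 — PE[0][0] acc=52, pass-E 3, pass-S 4
Under RS (2×2), PE[0][0]:
  after 0 — PE[0][0] acc=40, pass-E 40, pass-S 5
  after 1 — PE[0][0] acc=56, pass-E 56, pass-S 7

dataflow = RS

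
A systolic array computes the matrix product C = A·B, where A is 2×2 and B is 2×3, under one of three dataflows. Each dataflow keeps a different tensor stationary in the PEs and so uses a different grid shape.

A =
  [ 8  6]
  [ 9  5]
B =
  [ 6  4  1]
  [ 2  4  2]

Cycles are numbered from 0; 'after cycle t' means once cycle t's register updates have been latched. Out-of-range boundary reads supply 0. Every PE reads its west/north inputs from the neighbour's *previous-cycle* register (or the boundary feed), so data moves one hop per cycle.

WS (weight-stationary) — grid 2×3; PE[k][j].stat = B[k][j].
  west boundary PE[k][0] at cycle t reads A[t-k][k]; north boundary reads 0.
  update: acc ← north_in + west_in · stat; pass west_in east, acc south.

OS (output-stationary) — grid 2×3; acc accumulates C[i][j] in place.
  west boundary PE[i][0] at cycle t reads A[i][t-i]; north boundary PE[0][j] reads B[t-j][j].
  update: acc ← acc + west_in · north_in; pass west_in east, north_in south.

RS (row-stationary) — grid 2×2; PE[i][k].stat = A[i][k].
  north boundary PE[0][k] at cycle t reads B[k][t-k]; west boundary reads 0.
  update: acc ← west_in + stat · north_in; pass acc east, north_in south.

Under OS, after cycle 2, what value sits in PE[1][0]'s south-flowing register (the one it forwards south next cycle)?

Tracing OS — 2×3 array, target PE[1][0]:
  0: (0,0).acc=48  regs=<8,6>
  0: (1,0).acc=0  regs=<0,0>
  1: (0,0).acc=60  regs=<6,2>
  1: (1,0).acc=54  regs=<9,6>
  2: (0,0).acc=60  regs=<0,0>
  2: (1,0).acc=64  regs=<5,2>

register = 2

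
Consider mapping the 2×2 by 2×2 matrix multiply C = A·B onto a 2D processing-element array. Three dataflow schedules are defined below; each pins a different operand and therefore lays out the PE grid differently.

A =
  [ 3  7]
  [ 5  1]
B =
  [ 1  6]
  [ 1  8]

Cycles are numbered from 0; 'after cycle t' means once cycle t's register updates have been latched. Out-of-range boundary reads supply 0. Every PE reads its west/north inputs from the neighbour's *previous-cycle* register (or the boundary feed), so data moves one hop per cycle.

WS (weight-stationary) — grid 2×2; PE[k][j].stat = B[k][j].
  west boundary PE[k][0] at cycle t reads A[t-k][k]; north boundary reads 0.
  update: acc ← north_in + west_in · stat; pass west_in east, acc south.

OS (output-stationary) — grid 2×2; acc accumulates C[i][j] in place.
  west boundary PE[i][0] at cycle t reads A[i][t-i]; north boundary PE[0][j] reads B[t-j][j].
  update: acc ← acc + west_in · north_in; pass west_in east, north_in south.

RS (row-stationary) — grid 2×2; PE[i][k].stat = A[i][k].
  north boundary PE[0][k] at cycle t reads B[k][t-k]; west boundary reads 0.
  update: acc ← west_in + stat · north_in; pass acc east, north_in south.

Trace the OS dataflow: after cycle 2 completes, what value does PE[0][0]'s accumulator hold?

PE[0][0].acc = 10

OS on a 2×2 grid — tracing PE[0][0] and its feeders:
  [0] (0,0) acc=3 (h:3 v:1)
  [1] (0,0) acc=10 (h:7 v:1)
  [2] (0,0) acc=10 (h:0 v:0)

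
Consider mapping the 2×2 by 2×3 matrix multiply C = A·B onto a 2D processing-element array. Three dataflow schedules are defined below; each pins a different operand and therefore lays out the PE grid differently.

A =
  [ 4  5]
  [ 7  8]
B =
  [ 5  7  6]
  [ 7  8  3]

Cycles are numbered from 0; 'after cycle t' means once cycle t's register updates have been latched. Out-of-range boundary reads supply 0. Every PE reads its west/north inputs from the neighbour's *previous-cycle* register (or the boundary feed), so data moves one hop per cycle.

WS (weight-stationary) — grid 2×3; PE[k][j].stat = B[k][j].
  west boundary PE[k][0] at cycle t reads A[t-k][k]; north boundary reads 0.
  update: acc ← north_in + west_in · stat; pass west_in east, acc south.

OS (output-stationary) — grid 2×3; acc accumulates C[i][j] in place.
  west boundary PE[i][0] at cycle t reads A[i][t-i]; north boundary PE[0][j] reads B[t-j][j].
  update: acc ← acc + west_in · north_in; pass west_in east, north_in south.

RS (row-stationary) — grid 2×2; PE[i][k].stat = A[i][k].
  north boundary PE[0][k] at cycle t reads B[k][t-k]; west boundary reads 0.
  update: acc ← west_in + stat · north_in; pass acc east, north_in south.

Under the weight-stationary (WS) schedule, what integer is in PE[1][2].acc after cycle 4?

WS on a 2×3 grid — tracing PE[1][2] and its feeders:
  0: (0,2).acc=0  regs=<0,0>
  0: (1,1).acc=0  regs=<0,0>
  0: (1,2).acc=0  regs=<0,0>
  1: (0,2).acc=0  regs=<0,0>
  1: (1,1).acc=0  regs=<0,0>
  1: (1,2).acc=0  regs=<0,0>
  2: (0,2).acc=24  regs=<4,24>
  2: (1,1).acc=68  regs=<5,68>
  2: (1,2).acc=0  regs=<0,0>
  3: (0,2).acc=42  regs=<7,42>
  3: (1,1).acc=113  regs=<8,113>
  3: (1,2).acc=39  regs=<5,39>
  4: (0,2).acc=0  regs=<0,0>
  4: (1,1).acc=0  regs=<0,0>
  4: (1,2).acc=66  regs=<8,66>

PE[1][2].acc = 66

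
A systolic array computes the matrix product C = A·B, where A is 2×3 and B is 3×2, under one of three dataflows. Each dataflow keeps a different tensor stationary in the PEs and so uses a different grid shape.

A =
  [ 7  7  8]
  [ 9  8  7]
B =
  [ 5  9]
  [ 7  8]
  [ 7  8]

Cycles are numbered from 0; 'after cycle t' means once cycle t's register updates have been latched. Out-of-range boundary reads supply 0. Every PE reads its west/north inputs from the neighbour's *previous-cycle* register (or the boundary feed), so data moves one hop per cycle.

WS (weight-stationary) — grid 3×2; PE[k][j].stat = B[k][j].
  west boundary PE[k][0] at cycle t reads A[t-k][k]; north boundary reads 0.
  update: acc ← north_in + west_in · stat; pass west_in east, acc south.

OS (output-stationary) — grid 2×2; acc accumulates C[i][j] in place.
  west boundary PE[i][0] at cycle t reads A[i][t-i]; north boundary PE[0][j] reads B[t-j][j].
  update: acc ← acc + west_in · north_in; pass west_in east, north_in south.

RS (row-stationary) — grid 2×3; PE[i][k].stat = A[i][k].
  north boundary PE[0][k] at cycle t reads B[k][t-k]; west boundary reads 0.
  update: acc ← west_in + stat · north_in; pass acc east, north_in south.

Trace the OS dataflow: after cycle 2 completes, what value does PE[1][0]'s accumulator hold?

OS on a 2×2 grid — tracing PE[1][0] and its feeders:
  t=0 PE[0][0]: acc=35 h=7 v=5
  t=0 PE[1][0]: acc=0 h=0 v=0
  t=1 PE[0][0]: acc=84 h=7 v=7
  t=1 PE[1][0]: acc=45 h=9 v=5
  t=2 PE[0][0]: acc=140 h=8 v=7
  t=2 PE[1][0]: acc=101 h=8 v=7

PE[1][0].acc = 101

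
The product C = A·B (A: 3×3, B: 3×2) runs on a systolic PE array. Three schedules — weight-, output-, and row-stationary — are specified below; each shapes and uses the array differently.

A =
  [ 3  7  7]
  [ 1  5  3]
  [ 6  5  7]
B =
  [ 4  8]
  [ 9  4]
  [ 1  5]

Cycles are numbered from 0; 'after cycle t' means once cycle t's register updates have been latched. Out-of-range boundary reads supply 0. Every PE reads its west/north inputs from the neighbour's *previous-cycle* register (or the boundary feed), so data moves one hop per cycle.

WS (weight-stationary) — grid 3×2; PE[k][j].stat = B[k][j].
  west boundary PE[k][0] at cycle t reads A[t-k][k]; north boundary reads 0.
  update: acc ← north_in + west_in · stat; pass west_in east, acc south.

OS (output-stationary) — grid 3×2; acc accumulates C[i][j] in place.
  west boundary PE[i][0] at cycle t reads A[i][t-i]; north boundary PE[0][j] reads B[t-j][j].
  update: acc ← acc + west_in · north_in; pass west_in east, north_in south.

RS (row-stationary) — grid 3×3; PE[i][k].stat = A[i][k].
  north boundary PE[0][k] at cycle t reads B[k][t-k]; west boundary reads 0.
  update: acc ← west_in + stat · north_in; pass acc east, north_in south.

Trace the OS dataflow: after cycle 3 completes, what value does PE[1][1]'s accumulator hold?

PE[1][1].acc = 28

OS (3×2). Following PE[1][1] plus its west/north inputs:
  after 0 — PE[0][1] acc=0, pass-E 0, pass-S 0
  after 0 — PE[1][0] acc=0, pass-E 0, pass-S 0
  after 0 — PE[1][1] acc=0, pass-E 0, pass-S 0
  after 1 — PE[0][1] acc=24, pass-E 3, pass-S 8
  after 1 — PE[1][0] acc=4, pass-E 1, pass-S 4
  after 1 — PE[1][1] acc=0, pass-E 0, pass-S 0
  after 2 — PE[0][1] acc=52, pass-E 7, pass-S 4
  after 2 — PE[1][0] acc=49, pass-E 5, pass-S 9
  after 2 — PE[1][1] acc=8, pass-E 1, pass-S 8
  after 3 — PE[0][1] acc=87, pass-E 7, pass-S 5
  after 3 — PE[1][0] acc=52, pass-E 3, pass-S 1
  after 3 — PE[1][1] acc=28, pass-E 5, pass-S 4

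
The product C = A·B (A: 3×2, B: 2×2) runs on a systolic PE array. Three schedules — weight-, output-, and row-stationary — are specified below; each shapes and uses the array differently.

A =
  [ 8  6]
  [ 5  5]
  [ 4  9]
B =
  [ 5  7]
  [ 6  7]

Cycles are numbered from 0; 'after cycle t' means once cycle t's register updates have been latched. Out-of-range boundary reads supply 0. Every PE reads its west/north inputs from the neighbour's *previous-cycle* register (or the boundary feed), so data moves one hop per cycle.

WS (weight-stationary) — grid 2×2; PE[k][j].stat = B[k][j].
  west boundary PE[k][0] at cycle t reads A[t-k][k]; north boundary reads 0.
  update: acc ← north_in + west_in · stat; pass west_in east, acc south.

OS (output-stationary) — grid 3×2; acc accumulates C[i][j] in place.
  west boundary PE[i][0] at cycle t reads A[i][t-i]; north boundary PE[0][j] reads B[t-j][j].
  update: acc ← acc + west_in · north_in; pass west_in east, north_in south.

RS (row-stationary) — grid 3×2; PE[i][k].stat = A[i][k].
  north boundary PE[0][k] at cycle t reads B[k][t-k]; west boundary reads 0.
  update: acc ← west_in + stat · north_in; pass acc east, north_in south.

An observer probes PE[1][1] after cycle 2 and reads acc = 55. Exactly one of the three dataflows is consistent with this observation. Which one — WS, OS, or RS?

— WS: 2×2; PE[1][1] trace:
  cycle 0: PE[1][1] → acc 0, east 0, south 0
  cycle 1: PE[1][1] → acc 0, east 0, south 0
  cycle 2: PE[1][1] → acc 98, east 6, south 98
— OS: 3×2; PE[1][1] trace:
  cycle 0: PE[1][1] → acc 0, east 0, south 0
  cycle 1: PE[1][1] → acc 0, east 0, south 0
  cycle 2: PE[1][1] → acc 35, east 5, south 7
— RS: 3×2; PE[1][1] trace:
  cycle 0: PE[1][1] → acc 0, east 0, south 0
  cycle 1: PE[1][1] → acc 0, east 0, south 0
  cycle 2: PE[1][1] → acc 55, east 55, south 6

dataflow = RS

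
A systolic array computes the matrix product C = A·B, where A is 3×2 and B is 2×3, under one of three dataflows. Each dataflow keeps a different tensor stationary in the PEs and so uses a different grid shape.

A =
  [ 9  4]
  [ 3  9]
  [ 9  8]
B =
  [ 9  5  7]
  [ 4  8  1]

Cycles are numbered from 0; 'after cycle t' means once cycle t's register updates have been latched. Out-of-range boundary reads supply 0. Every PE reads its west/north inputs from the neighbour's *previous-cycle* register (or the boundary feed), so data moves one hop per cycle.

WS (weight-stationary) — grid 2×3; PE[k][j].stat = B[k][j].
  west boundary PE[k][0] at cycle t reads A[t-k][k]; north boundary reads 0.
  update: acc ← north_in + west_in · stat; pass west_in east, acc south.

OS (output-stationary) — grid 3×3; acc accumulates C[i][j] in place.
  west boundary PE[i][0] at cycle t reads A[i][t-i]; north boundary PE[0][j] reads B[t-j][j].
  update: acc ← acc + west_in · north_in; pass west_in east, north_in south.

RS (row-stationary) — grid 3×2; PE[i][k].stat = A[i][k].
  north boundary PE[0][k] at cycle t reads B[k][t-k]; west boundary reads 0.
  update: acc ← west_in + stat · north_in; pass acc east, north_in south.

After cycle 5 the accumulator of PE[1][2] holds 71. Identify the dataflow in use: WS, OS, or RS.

dataflow = WS

WS [2×3] PE[1][2] across cycles:
  @0  [1,2]  acc 0  |  →0  ↓0
  @1  [1,2]  acc 0  |  →0  ↓0
  @2  [1,2]  acc 0  |  →0  ↓0
  @3  [1,2]  acc 67  |  →4  ↓67
  @4  [1,2]  acc 30  |  →9  ↓30
  @5  [1,2]  acc 71  |  →8  ↓71
OS [3×3] PE[1][2] across cycles:
  @0  [1,2]  acc 0  |  →0  ↓0
  @1  [1,2]  acc 0  |  →0  ↓0
  @2  [1,2]  acc 0  |  →0  ↓0
  @3  [1,2]  acc 21  |  →3  ↓7
  @4  [1,2]  acc 30  |  →9  ↓1
  @5  [1,2]  acc 30  |  →0  ↓0
RS: PE[1][2] is outside its 3×2 grid.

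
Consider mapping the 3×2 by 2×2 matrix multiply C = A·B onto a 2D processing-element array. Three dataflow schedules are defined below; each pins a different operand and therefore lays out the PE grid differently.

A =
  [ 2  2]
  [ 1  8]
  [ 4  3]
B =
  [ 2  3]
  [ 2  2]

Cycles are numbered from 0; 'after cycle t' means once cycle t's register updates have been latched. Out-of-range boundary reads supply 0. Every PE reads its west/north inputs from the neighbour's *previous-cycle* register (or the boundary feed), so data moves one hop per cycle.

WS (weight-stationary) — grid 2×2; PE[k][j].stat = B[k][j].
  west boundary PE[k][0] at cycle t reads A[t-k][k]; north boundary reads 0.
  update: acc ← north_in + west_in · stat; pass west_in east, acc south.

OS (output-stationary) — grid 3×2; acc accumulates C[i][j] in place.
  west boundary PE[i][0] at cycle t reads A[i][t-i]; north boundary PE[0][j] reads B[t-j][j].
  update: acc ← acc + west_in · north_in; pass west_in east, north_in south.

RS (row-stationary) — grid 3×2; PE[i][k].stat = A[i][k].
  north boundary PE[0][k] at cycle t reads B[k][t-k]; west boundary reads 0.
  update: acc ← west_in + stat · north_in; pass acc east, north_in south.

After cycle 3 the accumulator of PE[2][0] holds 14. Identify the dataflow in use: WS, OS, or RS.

WS (2×2): PE[2][0] does not exist.
OS (3×2 grid), PE[2][0]:
  0: (2,0).acc=0  regs=<0,0>
  1: (2,0).acc=0  regs=<0,0>
  2: (2,0).acc=8  regs=<4,2>
  3: (2,0).acc=14  regs=<3,2>
RS (3×2 grid), PE[2][0]:
  0: (2,0).acc=0  regs=<0,0>
  1: (2,0).acc=0  regs=<0,0>
  2: (2,0).acc=8  regs=<8,2>
  3: (2,0).acc=12  regs=<12,3>

dataflow = OS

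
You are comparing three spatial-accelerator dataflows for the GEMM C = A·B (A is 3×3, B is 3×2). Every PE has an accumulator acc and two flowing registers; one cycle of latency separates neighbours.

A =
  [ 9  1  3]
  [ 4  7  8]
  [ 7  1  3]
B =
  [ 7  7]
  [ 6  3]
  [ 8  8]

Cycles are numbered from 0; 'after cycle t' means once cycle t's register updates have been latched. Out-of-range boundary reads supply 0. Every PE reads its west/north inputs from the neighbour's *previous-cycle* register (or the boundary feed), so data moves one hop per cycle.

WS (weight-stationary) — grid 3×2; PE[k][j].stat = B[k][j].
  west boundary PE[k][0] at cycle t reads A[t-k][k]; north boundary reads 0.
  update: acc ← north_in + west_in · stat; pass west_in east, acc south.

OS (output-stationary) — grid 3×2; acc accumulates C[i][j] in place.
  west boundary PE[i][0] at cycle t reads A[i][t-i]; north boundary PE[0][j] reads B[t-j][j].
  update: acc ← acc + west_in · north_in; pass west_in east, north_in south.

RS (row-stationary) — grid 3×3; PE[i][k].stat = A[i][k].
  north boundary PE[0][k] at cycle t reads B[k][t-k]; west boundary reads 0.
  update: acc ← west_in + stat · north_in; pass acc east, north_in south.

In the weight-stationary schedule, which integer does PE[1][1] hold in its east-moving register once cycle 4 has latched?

register = 1

WS on a 3×2 grid — tracing PE[1][1] and its feeders:
  c0 r0c1: 0 / 0 / 0
  c0 r1c0: 0 / 0 / 0
  c0 r1c1: 0 / 0 / 0
  c1 r0c1: 63 / 9 / 63
  c1 r1c0: 69 / 1 / 69
  c1 r1c1: 0 / 0 / 0
  c2 r0c1: 28 / 4 / 28
  c2 r1c0: 70 / 7 / 70
  c2 r1c1: 66 / 1 / 66
  c3 r0c1: 49 / 7 / 49
  c3 r1c0: 55 / 1 / 55
  c3 r1c1: 49 / 7 / 49
  c4 r0c1: 0 / 0 / 0
  c4 r1c0: 0 / 0 / 0
  c4 r1c1: 52 / 1 / 52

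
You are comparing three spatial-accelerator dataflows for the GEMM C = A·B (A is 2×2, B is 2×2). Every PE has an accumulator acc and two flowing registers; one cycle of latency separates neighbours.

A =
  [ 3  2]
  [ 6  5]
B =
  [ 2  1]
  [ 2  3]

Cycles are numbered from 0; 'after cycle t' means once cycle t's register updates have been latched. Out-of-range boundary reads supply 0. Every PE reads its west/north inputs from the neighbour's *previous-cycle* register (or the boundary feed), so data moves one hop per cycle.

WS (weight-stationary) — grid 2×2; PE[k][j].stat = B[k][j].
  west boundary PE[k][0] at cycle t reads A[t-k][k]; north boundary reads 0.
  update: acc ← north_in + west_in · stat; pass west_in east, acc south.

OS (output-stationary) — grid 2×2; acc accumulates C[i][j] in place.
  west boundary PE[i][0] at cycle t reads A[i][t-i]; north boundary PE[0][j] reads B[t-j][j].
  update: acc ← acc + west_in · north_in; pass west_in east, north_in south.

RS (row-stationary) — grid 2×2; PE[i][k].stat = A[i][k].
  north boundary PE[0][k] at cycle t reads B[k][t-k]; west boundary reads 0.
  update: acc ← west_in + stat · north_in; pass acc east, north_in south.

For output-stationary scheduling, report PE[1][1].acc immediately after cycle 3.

Tracing OS — 2×2 array, target PE[1][1]:
  t=0 PE[0][1]: acc=0 h=0 v=0
  t=0 PE[1][0]: acc=0 h=0 v=0
  t=0 PE[1][1]: acc=0 h=0 v=0
  t=1 PE[0][1]: acc=3 h=3 v=1
  t=1 PE[1][0]: acc=12 h=6 v=2
  t=1 PE[1][1]: acc=0 h=0 v=0
  t=2 PE[0][1]: acc=9 h=2 v=3
  t=2 PE[1][0]: acc=22 h=5 v=2
  t=2 PE[1][1]: acc=6 h=6 v=1
  t=3 PE[0][1]: acc=9 h=0 v=0
  t=3 PE[1][0]: acc=22 h=0 v=0
  t=3 PE[1][1]: acc=21 h=5 v=3

PE[1][1].acc = 21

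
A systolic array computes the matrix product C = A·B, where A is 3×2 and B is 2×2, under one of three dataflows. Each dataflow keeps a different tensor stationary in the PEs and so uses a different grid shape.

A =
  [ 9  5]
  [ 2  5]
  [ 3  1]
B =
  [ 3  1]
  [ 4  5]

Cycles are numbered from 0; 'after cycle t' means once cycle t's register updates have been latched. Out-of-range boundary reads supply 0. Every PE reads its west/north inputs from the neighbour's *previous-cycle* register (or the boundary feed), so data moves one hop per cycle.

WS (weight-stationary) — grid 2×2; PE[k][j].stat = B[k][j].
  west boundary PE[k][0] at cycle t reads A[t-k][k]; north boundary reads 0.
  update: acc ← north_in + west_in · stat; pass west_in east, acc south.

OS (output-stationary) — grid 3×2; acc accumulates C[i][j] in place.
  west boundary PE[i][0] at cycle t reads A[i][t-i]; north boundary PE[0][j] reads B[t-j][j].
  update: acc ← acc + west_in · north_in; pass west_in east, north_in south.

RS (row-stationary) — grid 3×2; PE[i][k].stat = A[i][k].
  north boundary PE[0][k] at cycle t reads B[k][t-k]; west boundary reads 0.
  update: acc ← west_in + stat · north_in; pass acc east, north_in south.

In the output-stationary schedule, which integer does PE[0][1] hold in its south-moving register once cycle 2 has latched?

register = 5

OS (3×2). Following PE[0][1] plus its west/north inputs:
  t=0 PE[0][0]: acc=27 h=9 v=3
  t=0 PE[0][1]: acc=0 h=0 v=0
  t=1 PE[0][0]: acc=47 h=5 v=4
  t=1 PE[0][1]: acc=9 h=9 v=1
  t=2 PE[0][0]: acc=47 h=0 v=0
  t=2 PE[0][1]: acc=34 h=5 v=5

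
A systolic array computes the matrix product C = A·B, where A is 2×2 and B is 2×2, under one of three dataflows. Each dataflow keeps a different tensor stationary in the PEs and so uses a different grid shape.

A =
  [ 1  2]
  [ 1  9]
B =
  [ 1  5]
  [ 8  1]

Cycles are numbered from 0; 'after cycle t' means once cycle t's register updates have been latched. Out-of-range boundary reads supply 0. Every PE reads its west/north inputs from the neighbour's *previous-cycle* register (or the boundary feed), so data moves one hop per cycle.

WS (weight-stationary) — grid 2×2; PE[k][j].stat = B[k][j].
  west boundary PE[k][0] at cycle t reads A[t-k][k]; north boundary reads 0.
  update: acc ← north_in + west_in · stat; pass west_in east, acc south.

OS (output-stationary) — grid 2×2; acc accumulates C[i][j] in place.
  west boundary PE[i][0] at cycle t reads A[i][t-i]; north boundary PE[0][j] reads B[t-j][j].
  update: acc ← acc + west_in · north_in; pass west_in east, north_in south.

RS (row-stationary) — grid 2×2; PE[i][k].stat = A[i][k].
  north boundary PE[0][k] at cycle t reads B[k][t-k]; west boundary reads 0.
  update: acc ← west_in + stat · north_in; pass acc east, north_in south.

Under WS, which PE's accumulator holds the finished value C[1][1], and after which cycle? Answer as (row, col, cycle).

WS: C[1][1] accumulates in PE[1][1]:
  [0] (1,1) acc=0 (h:0 v:0)
  [1] (1,1) acc=0 (h:0 v:0)
  [2] (1,1) acc=7 (h:2 v:7)
  [3] (1,1) acc=14 (h:9 v:14)

(row, col, cycle) = (1, 1, 3)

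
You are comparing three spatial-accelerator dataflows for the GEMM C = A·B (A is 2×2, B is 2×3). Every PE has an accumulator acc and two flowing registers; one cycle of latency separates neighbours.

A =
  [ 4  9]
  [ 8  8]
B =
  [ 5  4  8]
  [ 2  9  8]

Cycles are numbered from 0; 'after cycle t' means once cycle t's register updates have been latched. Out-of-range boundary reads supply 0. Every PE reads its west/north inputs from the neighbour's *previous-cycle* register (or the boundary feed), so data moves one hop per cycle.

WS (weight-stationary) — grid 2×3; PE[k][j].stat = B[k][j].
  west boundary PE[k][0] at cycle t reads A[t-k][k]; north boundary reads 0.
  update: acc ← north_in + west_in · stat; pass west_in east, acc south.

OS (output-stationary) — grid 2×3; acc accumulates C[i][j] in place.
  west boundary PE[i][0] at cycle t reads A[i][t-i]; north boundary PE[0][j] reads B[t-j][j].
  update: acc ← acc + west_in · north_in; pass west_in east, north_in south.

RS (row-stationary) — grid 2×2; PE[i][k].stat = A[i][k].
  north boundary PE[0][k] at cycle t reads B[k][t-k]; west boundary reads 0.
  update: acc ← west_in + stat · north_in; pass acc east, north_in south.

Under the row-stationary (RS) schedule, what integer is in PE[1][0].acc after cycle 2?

PE[1][0].acc = 32

RS on a 2×2 grid — tracing PE[1][0] and its feeders:
  [0] (0,0) acc=20 (h:20 v:5)
  [0] (1,0) acc=0 (h:0 v:0)
  [1] (0,0) acc=16 (h:16 v:4)
  [1] (1,0) acc=40 (h:40 v:5)
  [2] (0,0) acc=32 (h:32 v:8)
  [2] (1,0) acc=32 (h:32 v:4)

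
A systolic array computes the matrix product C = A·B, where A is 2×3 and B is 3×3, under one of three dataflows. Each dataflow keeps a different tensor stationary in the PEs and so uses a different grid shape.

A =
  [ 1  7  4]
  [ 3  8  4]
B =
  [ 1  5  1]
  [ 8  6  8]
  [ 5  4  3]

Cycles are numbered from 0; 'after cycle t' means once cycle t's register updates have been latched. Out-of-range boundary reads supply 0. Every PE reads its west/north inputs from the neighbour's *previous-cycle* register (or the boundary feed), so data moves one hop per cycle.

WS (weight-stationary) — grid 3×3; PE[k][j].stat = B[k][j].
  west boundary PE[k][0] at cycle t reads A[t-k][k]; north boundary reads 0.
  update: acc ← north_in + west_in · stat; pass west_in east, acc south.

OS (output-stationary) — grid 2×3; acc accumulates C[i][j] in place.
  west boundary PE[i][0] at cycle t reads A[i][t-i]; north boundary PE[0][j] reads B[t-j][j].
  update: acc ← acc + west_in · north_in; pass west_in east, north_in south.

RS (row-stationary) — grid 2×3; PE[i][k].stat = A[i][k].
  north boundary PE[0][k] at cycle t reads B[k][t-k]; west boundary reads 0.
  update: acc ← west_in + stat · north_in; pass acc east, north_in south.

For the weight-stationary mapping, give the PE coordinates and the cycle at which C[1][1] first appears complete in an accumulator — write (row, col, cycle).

WS: C[1][1] accumulates in PE[2][1]:
  step 0 · PE2,1: acc=0; fwd→0 fwd↓0
  step 1 · PE2,1: acc=0; fwd→0 fwd↓0
  step 2 · PE2,1: acc=0; fwd→0 fwd↓0
  step 3 · PE2,1: acc=63; fwd→4 fwd↓63
  step 4 · PE2,1: acc=79; fwd→4 fwd↓79

(row, col, cycle) = (2, 1, 4)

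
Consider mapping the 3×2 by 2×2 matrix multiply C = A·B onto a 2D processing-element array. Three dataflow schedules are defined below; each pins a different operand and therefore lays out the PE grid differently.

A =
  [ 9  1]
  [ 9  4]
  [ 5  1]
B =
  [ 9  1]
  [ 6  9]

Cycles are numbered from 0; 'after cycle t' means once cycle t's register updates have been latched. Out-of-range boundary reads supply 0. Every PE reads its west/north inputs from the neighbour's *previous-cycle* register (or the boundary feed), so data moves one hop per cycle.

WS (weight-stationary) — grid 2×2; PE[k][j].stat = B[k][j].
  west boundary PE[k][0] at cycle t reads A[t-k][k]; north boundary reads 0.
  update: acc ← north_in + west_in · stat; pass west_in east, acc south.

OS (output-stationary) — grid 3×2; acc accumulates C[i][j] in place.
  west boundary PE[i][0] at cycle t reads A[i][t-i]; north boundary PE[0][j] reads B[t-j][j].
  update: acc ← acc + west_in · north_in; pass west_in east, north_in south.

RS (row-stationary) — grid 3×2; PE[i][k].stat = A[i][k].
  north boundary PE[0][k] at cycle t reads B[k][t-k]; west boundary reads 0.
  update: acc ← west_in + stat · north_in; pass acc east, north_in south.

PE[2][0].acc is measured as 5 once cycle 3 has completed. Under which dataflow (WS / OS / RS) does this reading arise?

dataflow = RS

— WS: 2×2 array has no PE[2][0].
— OS: 3×2; PE[2][0] trace:
  0: (2,0).acc=0  regs=<0,0>
  1: (2,0).acc=0  regs=<0,0>
  2: (2,0).acc=45  regs=<5,9>
  3: (2,0).acc=51  regs=<1,6>
— RS: 3×2; PE[2][0] trace:
  0: (2,0).acc=0  regs=<0,0>
  1: (2,0).acc=0  regs=<0,0>
  2: (2,0).acc=45  regs=<45,9>
  3: (2,0).acc=5  regs=<5,1>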